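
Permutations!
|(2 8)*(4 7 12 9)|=|(2 8)(4 7 12 9)|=4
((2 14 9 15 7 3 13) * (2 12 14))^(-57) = (3 7 15 9 14 12 13)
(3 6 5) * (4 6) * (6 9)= (3 4 9 6 5)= [0, 1, 2, 4, 9, 3, 5, 7, 8, 6]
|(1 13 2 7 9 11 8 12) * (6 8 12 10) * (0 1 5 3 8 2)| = 30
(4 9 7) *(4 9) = (7 9) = [0, 1, 2, 3, 4, 5, 6, 9, 8, 7]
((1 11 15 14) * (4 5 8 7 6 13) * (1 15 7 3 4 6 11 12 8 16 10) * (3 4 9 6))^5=(1 16 4 12 10 5 8)(3 9 6 13)(7 11)(14 15)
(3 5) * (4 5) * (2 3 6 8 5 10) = (2 3 4 10)(5 6 8) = [0, 1, 3, 4, 10, 6, 8, 7, 5, 9, 2]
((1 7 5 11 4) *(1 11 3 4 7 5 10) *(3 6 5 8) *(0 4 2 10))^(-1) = ((0 4 11 7)(1 8 3 2 10)(5 6))^(-1) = (0 7 11 4)(1 10 2 3 8)(5 6)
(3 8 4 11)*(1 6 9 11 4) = (1 6 9 11 3 8) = [0, 6, 2, 8, 4, 5, 9, 7, 1, 11, 10, 3]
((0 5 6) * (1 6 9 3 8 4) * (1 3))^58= ((0 5 9 1 6)(3 8 4))^58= (0 1 5 6 9)(3 8 4)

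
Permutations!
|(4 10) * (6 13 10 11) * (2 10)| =|(2 10 4 11 6 13)| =6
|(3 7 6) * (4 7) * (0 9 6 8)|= |(0 9 6 3 4 7 8)|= 7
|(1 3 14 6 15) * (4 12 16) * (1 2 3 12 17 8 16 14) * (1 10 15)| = |(1 12 14 6)(2 3 10 15)(4 17 8 16)| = 4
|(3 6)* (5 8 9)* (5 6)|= 5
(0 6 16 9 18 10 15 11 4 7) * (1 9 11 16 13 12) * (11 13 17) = (0 6 17 11 4 7)(1 9 18 10 15 16 13 12) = [6, 9, 2, 3, 7, 5, 17, 0, 8, 18, 15, 4, 1, 12, 14, 16, 13, 11, 10]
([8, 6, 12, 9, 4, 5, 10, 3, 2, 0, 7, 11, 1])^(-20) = [0, 1, 2, 3, 4, 5, 6, 7, 8, 9, 10, 11, 12]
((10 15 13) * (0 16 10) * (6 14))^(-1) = ((0 16 10 15 13)(6 14))^(-1) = (0 13 15 10 16)(6 14)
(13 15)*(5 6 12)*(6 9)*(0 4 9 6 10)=[4, 1, 2, 3, 9, 6, 12, 7, 8, 10, 0, 11, 5, 15, 14, 13]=(0 4 9 10)(5 6 12)(13 15)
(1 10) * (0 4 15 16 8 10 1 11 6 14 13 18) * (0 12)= (0 4 15 16 8 10 11 6 14 13 18 12)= [4, 1, 2, 3, 15, 5, 14, 7, 10, 9, 11, 6, 0, 18, 13, 16, 8, 17, 12]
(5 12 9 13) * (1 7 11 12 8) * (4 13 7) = (1 4 13 5 8)(7 11 12 9) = [0, 4, 2, 3, 13, 8, 6, 11, 1, 7, 10, 12, 9, 5]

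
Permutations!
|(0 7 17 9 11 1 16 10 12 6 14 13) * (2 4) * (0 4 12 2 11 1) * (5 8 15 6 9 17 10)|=16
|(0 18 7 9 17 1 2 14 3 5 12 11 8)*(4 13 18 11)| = 12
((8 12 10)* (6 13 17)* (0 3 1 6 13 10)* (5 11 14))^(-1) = (0 12 8 10 6 1 3)(5 14 11)(13 17)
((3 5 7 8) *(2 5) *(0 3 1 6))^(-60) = ((0 3 2 5 7 8 1 6))^(-60) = (0 7)(1 2)(3 8)(5 6)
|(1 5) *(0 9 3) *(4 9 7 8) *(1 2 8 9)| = 20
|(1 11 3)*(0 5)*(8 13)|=6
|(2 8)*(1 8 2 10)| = |(1 8 10)| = 3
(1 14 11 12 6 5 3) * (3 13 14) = (1 3)(5 13 14 11 12 6) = [0, 3, 2, 1, 4, 13, 5, 7, 8, 9, 10, 12, 6, 14, 11]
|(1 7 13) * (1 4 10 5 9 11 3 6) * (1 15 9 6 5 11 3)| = 30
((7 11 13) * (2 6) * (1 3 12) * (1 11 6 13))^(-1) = (1 11 12 3)(2 6 7 13)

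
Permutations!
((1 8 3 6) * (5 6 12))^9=((1 8 3 12 5 6))^9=(1 12)(3 6)(5 8)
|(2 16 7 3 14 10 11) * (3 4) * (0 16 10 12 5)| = 24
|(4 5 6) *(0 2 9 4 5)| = |(0 2 9 4)(5 6)| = 4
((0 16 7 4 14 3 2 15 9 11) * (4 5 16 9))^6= ((0 9 11)(2 15 4 14 3)(5 16 7))^6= (16)(2 15 4 14 3)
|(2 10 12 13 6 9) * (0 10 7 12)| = |(0 10)(2 7 12 13 6 9)| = 6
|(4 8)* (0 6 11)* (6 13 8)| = |(0 13 8 4 6 11)| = 6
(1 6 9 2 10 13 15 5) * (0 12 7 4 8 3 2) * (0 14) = (0 12 7 4 8 3 2 10 13 15 5 1 6 9 14) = [12, 6, 10, 2, 8, 1, 9, 4, 3, 14, 13, 11, 7, 15, 0, 5]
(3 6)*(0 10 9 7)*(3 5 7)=(0 10 9 3 6 5 7)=[10, 1, 2, 6, 4, 7, 5, 0, 8, 3, 9]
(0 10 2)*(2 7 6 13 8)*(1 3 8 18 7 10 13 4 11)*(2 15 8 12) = (0 13 18 7 6 4 11 1 3 12 2)(8 15) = [13, 3, 0, 12, 11, 5, 4, 6, 15, 9, 10, 1, 2, 18, 14, 8, 16, 17, 7]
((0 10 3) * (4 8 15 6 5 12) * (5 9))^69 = ((0 10 3)(4 8 15 6 9 5 12))^69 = (4 12 5 9 6 15 8)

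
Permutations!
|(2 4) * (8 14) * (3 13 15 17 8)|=6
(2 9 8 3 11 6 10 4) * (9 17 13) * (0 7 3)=(0 7 3 11 6 10 4 2 17 13 9 8)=[7, 1, 17, 11, 2, 5, 10, 3, 0, 8, 4, 6, 12, 9, 14, 15, 16, 13]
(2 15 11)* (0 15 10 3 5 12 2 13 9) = [15, 1, 10, 5, 4, 12, 6, 7, 8, 0, 3, 13, 2, 9, 14, 11] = (0 15 11 13 9)(2 10 3 5 12)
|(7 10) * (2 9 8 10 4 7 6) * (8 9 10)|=6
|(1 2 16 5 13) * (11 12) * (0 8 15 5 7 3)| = |(0 8 15 5 13 1 2 16 7 3)(11 12)| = 10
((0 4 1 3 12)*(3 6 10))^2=((0 4 1 6 10 3 12))^2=(0 1 10 12 4 6 3)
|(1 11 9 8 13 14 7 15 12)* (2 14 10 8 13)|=11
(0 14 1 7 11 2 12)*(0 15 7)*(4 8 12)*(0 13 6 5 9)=[14, 13, 4, 3, 8, 9, 5, 11, 12, 0, 10, 2, 15, 6, 1, 7]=(0 14 1 13 6 5 9)(2 4 8 12 15 7 11)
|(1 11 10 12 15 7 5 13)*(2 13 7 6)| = |(1 11 10 12 15 6 2 13)(5 7)| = 8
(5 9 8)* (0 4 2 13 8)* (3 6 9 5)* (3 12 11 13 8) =(0 4 2 8 12 11 13 3 6 9) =[4, 1, 8, 6, 2, 5, 9, 7, 12, 0, 10, 13, 11, 3]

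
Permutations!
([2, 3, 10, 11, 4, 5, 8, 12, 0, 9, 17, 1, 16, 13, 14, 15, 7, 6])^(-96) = [0, 1, 2, 3, 4, 5, 6, 7, 8, 9, 10, 11, 12, 13, 14, 15, 16, 17]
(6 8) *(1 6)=[0, 6, 2, 3, 4, 5, 8, 7, 1]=(1 6 8)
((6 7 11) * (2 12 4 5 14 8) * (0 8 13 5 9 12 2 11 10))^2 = (0 11 7)(4 12 9)(5 13 14)(6 10 8)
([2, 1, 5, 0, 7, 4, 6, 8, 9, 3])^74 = (0 5 7 9)(2 4 8 3)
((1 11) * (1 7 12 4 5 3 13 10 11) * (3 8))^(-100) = ((3 13 10 11 7 12 4 5 8))^(-100) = (3 8 5 4 12 7 11 10 13)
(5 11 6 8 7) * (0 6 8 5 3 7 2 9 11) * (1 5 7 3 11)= (0 6 7 11 8 2 9 1 5)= [6, 5, 9, 3, 4, 0, 7, 11, 2, 1, 10, 8]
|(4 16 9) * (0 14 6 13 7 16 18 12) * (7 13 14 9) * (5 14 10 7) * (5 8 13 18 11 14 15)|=|(0 9 4 11 14 6 10 7 16 8 13 18 12)(5 15)|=26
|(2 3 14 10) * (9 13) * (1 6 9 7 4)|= |(1 6 9 13 7 4)(2 3 14 10)|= 12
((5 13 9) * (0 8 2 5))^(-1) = (0 9 13 5 2 8)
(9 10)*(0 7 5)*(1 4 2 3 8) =(0 7 5)(1 4 2 3 8)(9 10) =[7, 4, 3, 8, 2, 0, 6, 5, 1, 10, 9]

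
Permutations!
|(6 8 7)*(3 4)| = |(3 4)(6 8 7)| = 6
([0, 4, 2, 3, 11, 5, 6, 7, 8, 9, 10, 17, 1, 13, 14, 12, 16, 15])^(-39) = [0, 17, 2, 3, 15, 5, 6, 7, 8, 9, 10, 12, 11, 13, 14, 4, 16, 1]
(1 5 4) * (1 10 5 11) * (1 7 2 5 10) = (1 11 7 2 5 4) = [0, 11, 5, 3, 1, 4, 6, 2, 8, 9, 10, 7]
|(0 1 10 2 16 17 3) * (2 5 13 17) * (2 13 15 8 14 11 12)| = |(0 1 10 5 15 8 14 11 12 2 16 13 17 3)| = 14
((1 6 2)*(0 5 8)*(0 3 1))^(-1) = ((0 5 8 3 1 6 2))^(-1) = (0 2 6 1 3 8 5)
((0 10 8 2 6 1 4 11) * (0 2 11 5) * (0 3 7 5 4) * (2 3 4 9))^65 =((0 10 8 11 3 7 5 4 9 2 6 1))^65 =(0 7 6 11 9 10 5 1 3 2 8 4)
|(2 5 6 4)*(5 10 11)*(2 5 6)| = 6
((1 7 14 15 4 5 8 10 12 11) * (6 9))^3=((1 7 14 15 4 5 8 10 12 11)(6 9))^3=(1 15 8 11 14 5 12 7 4 10)(6 9)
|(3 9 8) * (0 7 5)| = 3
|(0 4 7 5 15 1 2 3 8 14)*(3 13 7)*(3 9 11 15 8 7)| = |(0 4 9 11 15 1 2 13 3 7 5 8 14)| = 13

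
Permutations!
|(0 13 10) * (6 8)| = |(0 13 10)(6 8)| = 6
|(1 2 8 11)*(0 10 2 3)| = 7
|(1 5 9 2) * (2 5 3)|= 6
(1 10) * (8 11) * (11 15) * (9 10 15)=(1 15 11 8 9 10)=[0, 15, 2, 3, 4, 5, 6, 7, 9, 10, 1, 8, 12, 13, 14, 11]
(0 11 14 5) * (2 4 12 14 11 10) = [10, 1, 4, 3, 12, 0, 6, 7, 8, 9, 2, 11, 14, 13, 5] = (0 10 2 4 12 14 5)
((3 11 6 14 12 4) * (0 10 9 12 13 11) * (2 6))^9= ((0 10 9 12 4 3)(2 6 14 13 11))^9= (0 12)(2 11 13 14 6)(3 9)(4 10)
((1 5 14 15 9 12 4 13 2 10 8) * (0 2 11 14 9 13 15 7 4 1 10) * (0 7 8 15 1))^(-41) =((0 2 7 4 1 5 9 12)(8 10 15 13 11 14))^(-41) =(0 12 9 5 1 4 7 2)(8 10 15 13 11 14)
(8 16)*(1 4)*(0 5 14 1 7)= (0 5 14 1 4 7)(8 16)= [5, 4, 2, 3, 7, 14, 6, 0, 16, 9, 10, 11, 12, 13, 1, 15, 8]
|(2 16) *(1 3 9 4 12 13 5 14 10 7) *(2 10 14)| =|(1 3 9 4 12 13 5 2 16 10 7)| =11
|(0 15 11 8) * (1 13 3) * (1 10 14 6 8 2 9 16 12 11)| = |(0 15 1 13 3 10 14 6 8)(2 9 16 12 11)| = 45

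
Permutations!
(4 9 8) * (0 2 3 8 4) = (0 2 3 8)(4 9) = [2, 1, 3, 8, 9, 5, 6, 7, 0, 4]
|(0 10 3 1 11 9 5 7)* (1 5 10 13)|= |(0 13 1 11 9 10 3 5 7)|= 9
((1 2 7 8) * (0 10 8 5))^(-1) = ((0 10 8 1 2 7 5))^(-1) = (0 5 7 2 1 8 10)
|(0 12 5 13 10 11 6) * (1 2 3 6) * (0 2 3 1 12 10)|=12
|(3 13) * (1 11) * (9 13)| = 6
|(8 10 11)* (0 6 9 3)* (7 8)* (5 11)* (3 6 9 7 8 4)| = 12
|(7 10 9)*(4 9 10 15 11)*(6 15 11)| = 4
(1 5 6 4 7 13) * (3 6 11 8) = (1 5 11 8 3 6 4 7 13) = [0, 5, 2, 6, 7, 11, 4, 13, 3, 9, 10, 8, 12, 1]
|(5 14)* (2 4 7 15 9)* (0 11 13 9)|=8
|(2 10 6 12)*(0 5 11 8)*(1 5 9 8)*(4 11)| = |(0 9 8)(1 5 4 11)(2 10 6 12)| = 12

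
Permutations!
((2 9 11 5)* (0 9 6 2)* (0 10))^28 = ((0 9 11 5 10)(2 6))^28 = (0 5 9 10 11)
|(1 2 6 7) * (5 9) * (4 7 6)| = 4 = |(1 2 4 7)(5 9)|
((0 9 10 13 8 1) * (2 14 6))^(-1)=((0 9 10 13 8 1)(2 14 6))^(-1)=(0 1 8 13 10 9)(2 6 14)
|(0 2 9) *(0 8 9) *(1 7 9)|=4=|(0 2)(1 7 9 8)|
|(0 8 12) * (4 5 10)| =|(0 8 12)(4 5 10)| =3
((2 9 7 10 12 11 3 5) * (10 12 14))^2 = ((2 9 7 12 11 3 5)(10 14))^2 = (14)(2 7 11 5 9 12 3)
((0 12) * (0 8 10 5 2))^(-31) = (0 2 5 10 8 12)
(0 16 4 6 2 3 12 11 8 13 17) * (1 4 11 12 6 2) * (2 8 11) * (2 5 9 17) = [16, 4, 3, 6, 8, 9, 1, 7, 13, 17, 10, 11, 12, 2, 14, 15, 5, 0] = (0 16 5 9 17)(1 4 8 13 2 3 6)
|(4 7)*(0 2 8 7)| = 5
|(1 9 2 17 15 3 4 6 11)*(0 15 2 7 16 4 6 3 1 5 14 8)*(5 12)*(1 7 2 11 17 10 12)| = |(0 15 7 16 4 3 6 17 11 1 9 2 10 12 5 14 8)| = 17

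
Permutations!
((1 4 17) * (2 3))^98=((1 4 17)(2 3))^98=(1 17 4)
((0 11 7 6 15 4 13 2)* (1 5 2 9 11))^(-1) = (0 2 5 1)(4 15 6 7 11 9 13) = ((0 1 5 2)(4 13 9 11 7 6 15))^(-1)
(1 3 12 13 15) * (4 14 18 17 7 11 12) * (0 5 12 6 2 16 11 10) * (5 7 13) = (0 7 10)(1 3 4 14 18 17 13 15)(2 16 11 6)(5 12) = [7, 3, 16, 4, 14, 12, 2, 10, 8, 9, 0, 6, 5, 15, 18, 1, 11, 13, 17]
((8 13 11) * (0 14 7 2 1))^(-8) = ((0 14 7 2 1)(8 13 11))^(-8) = (0 7 1 14 2)(8 13 11)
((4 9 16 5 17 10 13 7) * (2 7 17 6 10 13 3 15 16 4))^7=(2 7)(3 15 16 5 6 10)(4 9)(13 17)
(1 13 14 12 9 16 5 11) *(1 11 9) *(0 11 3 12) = [11, 13, 2, 12, 4, 9, 6, 7, 8, 16, 10, 3, 1, 14, 0, 15, 5] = (0 11 3 12 1 13 14)(5 9 16)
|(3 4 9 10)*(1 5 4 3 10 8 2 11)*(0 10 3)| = 21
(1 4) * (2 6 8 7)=(1 4)(2 6 8 7)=[0, 4, 6, 3, 1, 5, 8, 2, 7]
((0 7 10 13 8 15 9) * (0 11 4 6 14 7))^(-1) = ((4 6 14 7 10 13 8 15 9 11))^(-1) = (4 11 9 15 8 13 10 7 14 6)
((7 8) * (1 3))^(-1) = (1 3)(7 8)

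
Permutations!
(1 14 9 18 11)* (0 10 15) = (0 10 15)(1 14 9 18 11) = [10, 14, 2, 3, 4, 5, 6, 7, 8, 18, 15, 1, 12, 13, 9, 0, 16, 17, 11]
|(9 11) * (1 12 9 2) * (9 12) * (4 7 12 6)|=|(1 9 11 2)(4 7 12 6)|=4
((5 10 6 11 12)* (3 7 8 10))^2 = (3 8 6 12)(5 7 10 11) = ((3 7 8 10 6 11 12 5))^2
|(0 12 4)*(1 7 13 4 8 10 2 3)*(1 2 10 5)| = 8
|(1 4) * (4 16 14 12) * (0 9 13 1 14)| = 15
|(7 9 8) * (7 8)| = |(7 9)| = 2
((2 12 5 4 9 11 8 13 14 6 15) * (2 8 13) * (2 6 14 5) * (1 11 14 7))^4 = (1 4)(5 7)(6 15 8)(9 11)(13 14)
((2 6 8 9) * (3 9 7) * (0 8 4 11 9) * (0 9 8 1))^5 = (0 1)(2 7 4 9 8 6 3 11)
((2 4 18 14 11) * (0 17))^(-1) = (0 17)(2 11 14 18 4)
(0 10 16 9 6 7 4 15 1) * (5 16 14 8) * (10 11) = [11, 0, 2, 3, 15, 16, 7, 4, 5, 6, 14, 10, 12, 13, 8, 1, 9] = (0 11 10 14 8 5 16 9 6 7 4 15 1)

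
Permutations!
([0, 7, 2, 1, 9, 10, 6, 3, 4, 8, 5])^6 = [0, 1, 2, 3, 4, 5, 6, 7, 8, 9, 10]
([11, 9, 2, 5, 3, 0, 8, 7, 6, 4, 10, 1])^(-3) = (0 4 11 3 1 5 9)(6 8)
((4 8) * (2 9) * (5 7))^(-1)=(2 9)(4 8)(5 7)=((2 9)(4 8)(5 7))^(-1)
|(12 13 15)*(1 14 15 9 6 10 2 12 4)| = 12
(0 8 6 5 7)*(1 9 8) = [1, 9, 2, 3, 4, 7, 5, 0, 6, 8] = (0 1 9 8 6 5 7)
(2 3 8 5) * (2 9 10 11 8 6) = (2 3 6)(5 9 10 11 8) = [0, 1, 3, 6, 4, 9, 2, 7, 5, 10, 11, 8]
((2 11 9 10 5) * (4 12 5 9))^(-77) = (2 12 11 5 4)(9 10)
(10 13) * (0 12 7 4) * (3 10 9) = (0 12 7 4)(3 10 13 9) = [12, 1, 2, 10, 0, 5, 6, 4, 8, 3, 13, 11, 7, 9]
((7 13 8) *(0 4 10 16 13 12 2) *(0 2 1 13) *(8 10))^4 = (0 12 16 7 10 8 13 4 1)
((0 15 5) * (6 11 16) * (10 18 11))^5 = ((0 15 5)(6 10 18 11 16))^5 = (18)(0 5 15)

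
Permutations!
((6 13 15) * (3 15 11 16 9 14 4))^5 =(3 16 15 9 6 14 13 4 11)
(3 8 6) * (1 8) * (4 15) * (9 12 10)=(1 8 6 3)(4 15)(9 12 10)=[0, 8, 2, 1, 15, 5, 3, 7, 6, 12, 9, 11, 10, 13, 14, 4]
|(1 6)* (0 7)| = |(0 7)(1 6)| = 2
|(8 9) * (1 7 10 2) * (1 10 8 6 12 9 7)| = |(2 10)(6 12 9)(7 8)| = 6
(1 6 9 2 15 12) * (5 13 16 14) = (1 6 9 2 15 12)(5 13 16 14) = [0, 6, 15, 3, 4, 13, 9, 7, 8, 2, 10, 11, 1, 16, 5, 12, 14]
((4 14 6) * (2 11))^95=(2 11)(4 6 14)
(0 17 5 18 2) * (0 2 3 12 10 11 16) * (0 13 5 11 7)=[17, 1, 2, 12, 4, 18, 6, 0, 8, 9, 7, 16, 10, 5, 14, 15, 13, 11, 3]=(0 17 11 16 13 5 18 3 12 10 7)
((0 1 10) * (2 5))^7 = (0 1 10)(2 5)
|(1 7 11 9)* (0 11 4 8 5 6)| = 9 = |(0 11 9 1 7 4 8 5 6)|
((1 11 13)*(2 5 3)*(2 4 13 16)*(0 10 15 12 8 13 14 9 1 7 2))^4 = (0 8 5 9)(1 10 13 3)(2 14 16 12)(4 11 15 7)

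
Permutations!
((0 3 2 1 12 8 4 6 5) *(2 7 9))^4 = (0 2 4 3 1 6 7 12 5 9 8)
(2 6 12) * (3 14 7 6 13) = [0, 1, 13, 14, 4, 5, 12, 6, 8, 9, 10, 11, 2, 3, 7] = (2 13 3 14 7 6 12)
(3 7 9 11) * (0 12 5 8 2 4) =(0 12 5 8 2 4)(3 7 9 11) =[12, 1, 4, 7, 0, 8, 6, 9, 2, 11, 10, 3, 5]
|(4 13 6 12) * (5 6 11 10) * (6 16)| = |(4 13 11 10 5 16 6 12)| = 8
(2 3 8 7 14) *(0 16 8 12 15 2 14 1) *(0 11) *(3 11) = [16, 3, 11, 12, 4, 5, 6, 1, 7, 9, 10, 0, 15, 13, 14, 2, 8] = (0 16 8 7 1 3 12 15 2 11)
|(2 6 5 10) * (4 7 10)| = |(2 6 5 4 7 10)| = 6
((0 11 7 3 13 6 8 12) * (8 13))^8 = ((0 11 7 3 8 12)(6 13))^8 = (13)(0 7 8)(3 12 11)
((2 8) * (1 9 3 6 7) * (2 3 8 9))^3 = ((1 2 9 8 3 6 7))^3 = (1 8 7 9 6 2 3)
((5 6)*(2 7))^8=((2 7)(5 6))^8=(7)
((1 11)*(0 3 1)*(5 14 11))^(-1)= ((0 3 1 5 14 11))^(-1)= (0 11 14 5 1 3)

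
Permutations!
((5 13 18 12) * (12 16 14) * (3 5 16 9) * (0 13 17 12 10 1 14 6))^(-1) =(0 6 16 12 17 5 3 9 18 13)(1 10 14)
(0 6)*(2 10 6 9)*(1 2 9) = [1, 2, 10, 3, 4, 5, 0, 7, 8, 9, 6] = (0 1 2 10 6)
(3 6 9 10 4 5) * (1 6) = (1 6 9 10 4 5 3) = [0, 6, 2, 1, 5, 3, 9, 7, 8, 10, 4]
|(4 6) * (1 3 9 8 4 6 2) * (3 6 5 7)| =9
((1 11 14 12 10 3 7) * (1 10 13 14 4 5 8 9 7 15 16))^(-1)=(1 16 15 3 10 7 9 8 5 4 11)(12 14 13)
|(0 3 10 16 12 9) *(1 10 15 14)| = 9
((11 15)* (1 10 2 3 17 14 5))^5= (1 14 3 10 5 17 2)(11 15)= ((1 10 2 3 17 14 5)(11 15))^5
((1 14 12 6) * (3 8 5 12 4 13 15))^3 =((1 14 4 13 15 3 8 5 12 6))^3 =(1 13 8 6 4 3 12 14 15 5)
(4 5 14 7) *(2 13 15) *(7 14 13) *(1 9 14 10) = (1 9 14 10)(2 7 4 5 13 15) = [0, 9, 7, 3, 5, 13, 6, 4, 8, 14, 1, 11, 12, 15, 10, 2]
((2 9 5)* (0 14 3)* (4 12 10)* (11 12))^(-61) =((0 14 3)(2 9 5)(4 11 12 10))^(-61) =(0 3 14)(2 5 9)(4 10 12 11)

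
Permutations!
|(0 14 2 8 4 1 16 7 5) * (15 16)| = 10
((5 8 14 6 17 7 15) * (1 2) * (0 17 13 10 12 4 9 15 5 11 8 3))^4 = ((0 17 7 5 3)(1 2)(4 9 15 11 8 14 6 13 10 12))^4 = (0 3 5 7 17)(4 8 10 15 6)(9 14 12 11 13)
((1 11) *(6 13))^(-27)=(1 11)(6 13)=((1 11)(6 13))^(-27)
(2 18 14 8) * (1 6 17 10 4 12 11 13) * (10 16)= (1 6 17 16 10 4 12 11 13)(2 18 14 8)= [0, 6, 18, 3, 12, 5, 17, 7, 2, 9, 4, 13, 11, 1, 8, 15, 10, 16, 14]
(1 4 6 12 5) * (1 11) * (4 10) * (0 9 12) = [9, 10, 2, 3, 6, 11, 0, 7, 8, 12, 4, 1, 5] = (0 9 12 5 11 1 10 4 6)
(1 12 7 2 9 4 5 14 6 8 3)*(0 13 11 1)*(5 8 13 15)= (0 15 5 14 6 13 11 1 12 7 2 9 4 8 3)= [15, 12, 9, 0, 8, 14, 13, 2, 3, 4, 10, 1, 7, 11, 6, 5]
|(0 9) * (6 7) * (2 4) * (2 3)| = 6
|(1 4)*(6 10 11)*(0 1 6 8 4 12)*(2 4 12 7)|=|(0 1 7 2 4 6 10 11 8 12)|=10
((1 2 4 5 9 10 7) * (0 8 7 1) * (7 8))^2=(1 4 9)(2 5 10)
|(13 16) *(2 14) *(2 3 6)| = 4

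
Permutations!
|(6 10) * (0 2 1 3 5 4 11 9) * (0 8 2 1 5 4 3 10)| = 28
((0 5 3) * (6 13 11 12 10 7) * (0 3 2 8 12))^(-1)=(0 11 13 6 7 10 12 8 2 5)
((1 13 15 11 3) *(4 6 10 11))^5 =((1 13 15 4 6 10 11 3))^5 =(1 10 15 3 6 13 11 4)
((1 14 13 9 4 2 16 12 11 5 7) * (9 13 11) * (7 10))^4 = (1 10 11)(2 4 9 12 16)(5 14 7)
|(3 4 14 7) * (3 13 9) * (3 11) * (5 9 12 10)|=|(3 4 14 7 13 12 10 5 9 11)|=10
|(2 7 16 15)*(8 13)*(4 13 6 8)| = |(2 7 16 15)(4 13)(6 8)| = 4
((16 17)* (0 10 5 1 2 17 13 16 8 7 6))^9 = ((0 10 5 1 2 17 8 7 6)(13 16))^9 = (17)(13 16)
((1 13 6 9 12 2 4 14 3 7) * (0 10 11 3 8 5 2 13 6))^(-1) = ((0 10 11 3 7 1 6 9 12 13)(2 4 14 8 5))^(-1) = (0 13 12 9 6 1 7 3 11 10)(2 5 8 14 4)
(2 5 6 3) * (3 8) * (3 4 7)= (2 5 6 8 4 7 3)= [0, 1, 5, 2, 7, 6, 8, 3, 4]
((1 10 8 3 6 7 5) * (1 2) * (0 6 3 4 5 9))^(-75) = (0 6 7 9)(1 4)(2 8)(5 10)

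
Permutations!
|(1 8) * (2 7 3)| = 6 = |(1 8)(2 7 3)|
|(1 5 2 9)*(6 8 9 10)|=|(1 5 2 10 6 8 9)|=7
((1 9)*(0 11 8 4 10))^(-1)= ((0 11 8 4 10)(1 9))^(-1)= (0 10 4 8 11)(1 9)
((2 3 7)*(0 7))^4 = (7)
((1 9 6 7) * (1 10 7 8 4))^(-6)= ((1 9 6 8 4)(7 10))^(-6)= (10)(1 4 8 6 9)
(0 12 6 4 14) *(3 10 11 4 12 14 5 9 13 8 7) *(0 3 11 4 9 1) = (0 14 3 10 4 5 1)(6 12)(7 11 9 13 8) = [14, 0, 2, 10, 5, 1, 12, 11, 7, 13, 4, 9, 6, 8, 3]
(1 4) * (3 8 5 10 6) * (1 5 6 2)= (1 4 5 10 2)(3 8 6)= [0, 4, 1, 8, 5, 10, 3, 7, 6, 9, 2]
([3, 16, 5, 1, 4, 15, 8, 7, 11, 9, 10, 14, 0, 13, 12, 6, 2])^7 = (0 6 1 11 2 12 15 3 8 16 14 5)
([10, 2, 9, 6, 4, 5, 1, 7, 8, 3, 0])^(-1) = [10, 6, 1, 9, 4, 5, 3, 7, 8, 2, 0]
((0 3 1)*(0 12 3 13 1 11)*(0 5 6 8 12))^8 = (0 1 13)(3 5 8)(6 12 11)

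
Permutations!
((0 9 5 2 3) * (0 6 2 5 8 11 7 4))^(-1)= (0 4 7 11 8 9)(2 6 3)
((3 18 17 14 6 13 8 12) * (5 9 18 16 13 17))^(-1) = (3 12 8 13 16)(5 18 9)(6 14 17)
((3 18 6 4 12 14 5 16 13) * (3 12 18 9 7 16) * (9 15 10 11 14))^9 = ((3 15 10 11 14 5)(4 18 6)(7 16 13 12 9))^9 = (18)(3 11)(5 10)(7 9 12 13 16)(14 15)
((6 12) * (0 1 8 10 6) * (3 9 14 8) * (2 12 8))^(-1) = (0 12 2 14 9 3 1)(6 10 8)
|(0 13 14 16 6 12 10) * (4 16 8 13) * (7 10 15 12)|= |(0 4 16 6 7 10)(8 13 14)(12 15)|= 6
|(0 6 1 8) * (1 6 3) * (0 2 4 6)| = 7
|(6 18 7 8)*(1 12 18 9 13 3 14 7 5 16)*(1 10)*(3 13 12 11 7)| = |(1 11 7 8 6 9 12 18 5 16 10)(3 14)| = 22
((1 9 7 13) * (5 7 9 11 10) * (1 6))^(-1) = ((1 11 10 5 7 13 6))^(-1) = (1 6 13 7 5 10 11)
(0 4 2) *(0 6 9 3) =(0 4 2 6 9 3) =[4, 1, 6, 0, 2, 5, 9, 7, 8, 3]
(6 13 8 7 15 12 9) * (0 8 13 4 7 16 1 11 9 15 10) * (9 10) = (0 8 16 1 11 10)(4 7 9 6)(12 15) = [8, 11, 2, 3, 7, 5, 4, 9, 16, 6, 0, 10, 15, 13, 14, 12, 1]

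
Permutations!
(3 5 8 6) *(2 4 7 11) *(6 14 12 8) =[0, 1, 4, 5, 7, 6, 3, 11, 14, 9, 10, 2, 8, 13, 12] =(2 4 7 11)(3 5 6)(8 14 12)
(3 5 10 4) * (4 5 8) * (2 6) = [0, 1, 6, 8, 3, 10, 2, 7, 4, 9, 5] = (2 6)(3 8 4)(5 10)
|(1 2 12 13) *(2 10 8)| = 6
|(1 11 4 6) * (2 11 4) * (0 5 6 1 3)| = 4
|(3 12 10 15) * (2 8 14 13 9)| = |(2 8 14 13 9)(3 12 10 15)| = 20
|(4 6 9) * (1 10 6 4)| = |(1 10 6 9)| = 4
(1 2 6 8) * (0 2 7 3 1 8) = (8)(0 2 6)(1 7 3) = [2, 7, 6, 1, 4, 5, 0, 3, 8]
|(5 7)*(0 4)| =|(0 4)(5 7)| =2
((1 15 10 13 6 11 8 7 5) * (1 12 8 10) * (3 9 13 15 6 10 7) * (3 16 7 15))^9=(1 6 11 15)(3 9 13 10)(5 7 16 8 12)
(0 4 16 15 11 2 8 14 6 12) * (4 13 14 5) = [13, 1, 8, 3, 16, 4, 12, 7, 5, 9, 10, 2, 0, 14, 6, 11, 15] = (0 13 14 6 12)(2 8 5 4 16 15 11)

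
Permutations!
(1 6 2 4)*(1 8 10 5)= (1 6 2 4 8 10 5)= [0, 6, 4, 3, 8, 1, 2, 7, 10, 9, 5]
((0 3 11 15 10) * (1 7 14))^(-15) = (15)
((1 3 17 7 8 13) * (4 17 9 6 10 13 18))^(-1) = (1 13 10 6 9 3)(4 18 8 7 17)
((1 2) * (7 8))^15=((1 2)(7 8))^15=(1 2)(7 8)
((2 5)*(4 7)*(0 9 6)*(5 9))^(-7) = (0 9 5 6 2)(4 7)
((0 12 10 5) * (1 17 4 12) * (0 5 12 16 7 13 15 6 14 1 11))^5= ((0 11)(1 17 4 16 7 13 15 6 14)(10 12))^5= (0 11)(1 13 17 15 4 6 16 14 7)(10 12)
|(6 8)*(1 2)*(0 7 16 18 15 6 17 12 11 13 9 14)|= |(0 7 16 18 15 6 8 17 12 11 13 9 14)(1 2)|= 26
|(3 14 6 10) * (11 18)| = |(3 14 6 10)(11 18)| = 4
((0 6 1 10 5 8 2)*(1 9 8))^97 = ((0 6 9 8 2)(1 10 5))^97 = (0 9 2 6 8)(1 10 5)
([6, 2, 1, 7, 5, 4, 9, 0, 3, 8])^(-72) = [0, 1, 2, 3, 4, 5, 6, 7, 8, 9]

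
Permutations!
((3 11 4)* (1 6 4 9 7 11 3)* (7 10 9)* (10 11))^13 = ((1 6 4)(7 10 9 11))^13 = (1 6 4)(7 10 9 11)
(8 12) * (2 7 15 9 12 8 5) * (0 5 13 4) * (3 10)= [5, 1, 7, 10, 0, 2, 6, 15, 8, 12, 3, 11, 13, 4, 14, 9]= (0 5 2 7 15 9 12 13 4)(3 10)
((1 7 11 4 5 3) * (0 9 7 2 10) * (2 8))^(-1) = (0 10 2 8 1 3 5 4 11 7 9)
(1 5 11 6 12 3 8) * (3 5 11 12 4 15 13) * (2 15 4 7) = (1 11 6 7 2 15 13 3 8)(5 12) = [0, 11, 15, 8, 4, 12, 7, 2, 1, 9, 10, 6, 5, 3, 14, 13]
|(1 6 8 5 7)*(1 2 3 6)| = 6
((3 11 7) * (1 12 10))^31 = ((1 12 10)(3 11 7))^31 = (1 12 10)(3 11 7)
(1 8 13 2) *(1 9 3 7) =(1 8 13 2 9 3 7) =[0, 8, 9, 7, 4, 5, 6, 1, 13, 3, 10, 11, 12, 2]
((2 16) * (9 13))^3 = ((2 16)(9 13))^3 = (2 16)(9 13)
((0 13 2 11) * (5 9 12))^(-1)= (0 11 2 13)(5 12 9)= ((0 13 2 11)(5 9 12))^(-1)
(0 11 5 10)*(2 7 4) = (0 11 5 10)(2 7 4) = [11, 1, 7, 3, 2, 10, 6, 4, 8, 9, 0, 5]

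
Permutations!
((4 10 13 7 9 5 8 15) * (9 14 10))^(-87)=((4 9 5 8 15)(7 14 10 13))^(-87)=(4 8 9 15 5)(7 14 10 13)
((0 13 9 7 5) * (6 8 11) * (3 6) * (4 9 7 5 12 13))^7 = (0 5 9 4)(3 11 8 6)(7 12 13) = ((0 4 9 5)(3 6 8 11)(7 12 13))^7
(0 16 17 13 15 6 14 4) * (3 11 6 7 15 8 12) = [16, 1, 2, 11, 0, 5, 14, 15, 12, 9, 10, 6, 3, 8, 4, 7, 17, 13] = (0 16 17 13 8 12 3 11 6 14 4)(7 15)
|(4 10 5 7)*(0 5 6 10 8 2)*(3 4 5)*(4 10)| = |(0 3 10 6 4 8 2)(5 7)| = 14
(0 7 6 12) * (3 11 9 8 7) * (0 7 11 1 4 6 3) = (1 4 6 12 7 3)(8 11 9) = [0, 4, 2, 1, 6, 5, 12, 3, 11, 8, 10, 9, 7]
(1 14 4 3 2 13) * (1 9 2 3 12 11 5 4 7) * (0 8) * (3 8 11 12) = (0 11 5 4 3 8)(1 14 7)(2 13 9) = [11, 14, 13, 8, 3, 4, 6, 1, 0, 2, 10, 5, 12, 9, 7]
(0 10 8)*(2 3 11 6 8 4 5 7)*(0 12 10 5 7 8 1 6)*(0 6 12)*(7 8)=[5, 12, 3, 11, 8, 7, 1, 2, 0, 9, 4, 6, 10]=(0 5 7 2 3 11 6 1 12 10 4 8)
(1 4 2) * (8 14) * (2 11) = (1 4 11 2)(8 14) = [0, 4, 1, 3, 11, 5, 6, 7, 14, 9, 10, 2, 12, 13, 8]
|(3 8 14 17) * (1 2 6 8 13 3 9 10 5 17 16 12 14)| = |(1 2 6 8)(3 13)(5 17 9 10)(12 14 16)| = 12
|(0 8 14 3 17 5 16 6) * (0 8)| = 7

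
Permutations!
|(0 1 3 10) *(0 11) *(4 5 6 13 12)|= 5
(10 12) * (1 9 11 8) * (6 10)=(1 9 11 8)(6 10 12)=[0, 9, 2, 3, 4, 5, 10, 7, 1, 11, 12, 8, 6]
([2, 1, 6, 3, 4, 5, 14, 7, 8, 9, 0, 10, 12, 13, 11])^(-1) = [10, 1, 0, 3, 4, 5, 2, 7, 8, 9, 11, 14, 12, 13, 6]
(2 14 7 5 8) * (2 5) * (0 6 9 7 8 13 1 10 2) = (0 6 9 7)(1 10 2 14 8 5 13) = [6, 10, 14, 3, 4, 13, 9, 0, 5, 7, 2, 11, 12, 1, 8]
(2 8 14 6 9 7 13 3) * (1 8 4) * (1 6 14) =(14)(1 8)(2 4 6 9 7 13 3) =[0, 8, 4, 2, 6, 5, 9, 13, 1, 7, 10, 11, 12, 3, 14]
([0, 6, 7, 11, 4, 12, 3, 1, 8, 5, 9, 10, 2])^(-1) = (1 7 2 12 5 9 10 11 3 6)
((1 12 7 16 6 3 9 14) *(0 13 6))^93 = ((0 13 6 3 9 14 1 12 7 16))^93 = (0 3 1 16 6 14 7 13 9 12)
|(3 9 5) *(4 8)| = |(3 9 5)(4 8)| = 6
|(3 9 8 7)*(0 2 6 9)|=7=|(0 2 6 9 8 7 3)|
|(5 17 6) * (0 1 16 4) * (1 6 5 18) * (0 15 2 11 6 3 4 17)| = 12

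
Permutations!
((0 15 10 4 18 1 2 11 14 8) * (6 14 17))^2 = ((0 15 10 4 18 1 2 11 17 6 14 8))^2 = (0 10 18 2 17 14)(1 11 6 8 15 4)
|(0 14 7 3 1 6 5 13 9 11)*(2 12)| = |(0 14 7 3 1 6 5 13 9 11)(2 12)| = 10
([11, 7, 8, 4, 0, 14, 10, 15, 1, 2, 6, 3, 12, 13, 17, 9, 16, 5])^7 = (0 4 3 11)(1 7 15 9 2 8)(5 14 17)(6 10)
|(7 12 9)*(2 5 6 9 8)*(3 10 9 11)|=10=|(2 5 6 11 3 10 9 7 12 8)|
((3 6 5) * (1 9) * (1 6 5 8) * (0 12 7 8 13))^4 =(0 1)(6 7)(8 13)(9 12)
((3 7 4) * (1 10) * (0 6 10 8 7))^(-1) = (0 3 4 7 8 1 10 6)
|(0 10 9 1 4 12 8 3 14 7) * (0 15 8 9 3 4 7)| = 28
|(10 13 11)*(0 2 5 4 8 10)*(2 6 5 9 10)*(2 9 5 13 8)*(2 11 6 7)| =6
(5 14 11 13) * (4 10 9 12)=(4 10 9 12)(5 14 11 13)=[0, 1, 2, 3, 10, 14, 6, 7, 8, 12, 9, 13, 4, 5, 11]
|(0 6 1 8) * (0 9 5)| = |(0 6 1 8 9 5)| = 6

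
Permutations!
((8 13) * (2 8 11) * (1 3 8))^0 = ((1 3 8 13 11 2))^0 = (13)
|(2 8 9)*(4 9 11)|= |(2 8 11 4 9)|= 5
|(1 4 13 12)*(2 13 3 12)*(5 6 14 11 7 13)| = 28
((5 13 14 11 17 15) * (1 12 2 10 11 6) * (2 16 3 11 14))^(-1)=((1 12 16 3 11 17 15 5 13 2 10 14 6))^(-1)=(1 6 14 10 2 13 5 15 17 11 3 16 12)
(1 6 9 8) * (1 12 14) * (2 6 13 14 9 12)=[0, 13, 6, 3, 4, 5, 12, 7, 2, 8, 10, 11, 9, 14, 1]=(1 13 14)(2 6 12 9 8)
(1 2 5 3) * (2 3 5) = (5)(1 3) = [0, 3, 2, 1, 4, 5]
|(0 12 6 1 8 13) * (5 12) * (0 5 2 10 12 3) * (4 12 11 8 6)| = |(0 2 10 11 8 13 5 3)(1 6)(4 12)| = 8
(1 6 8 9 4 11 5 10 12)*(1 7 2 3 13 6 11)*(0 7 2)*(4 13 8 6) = [7, 11, 3, 8, 1, 10, 6, 0, 9, 13, 12, 5, 2, 4] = (0 7)(1 11 5 10 12 2 3 8 9 13 4)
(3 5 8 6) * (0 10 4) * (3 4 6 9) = (0 10 6 4)(3 5 8 9) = [10, 1, 2, 5, 0, 8, 4, 7, 9, 3, 6]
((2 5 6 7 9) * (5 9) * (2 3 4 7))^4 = (2 7 9 5 3 6 4)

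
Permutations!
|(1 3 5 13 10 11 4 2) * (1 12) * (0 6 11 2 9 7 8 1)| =|(0 6 11 4 9 7 8 1 3 5 13 10 2 12)| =14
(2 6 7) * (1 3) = (1 3)(2 6 7) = [0, 3, 6, 1, 4, 5, 7, 2]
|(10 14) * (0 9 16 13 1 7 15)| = 14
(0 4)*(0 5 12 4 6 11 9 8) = (0 6 11 9 8)(4 5 12) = [6, 1, 2, 3, 5, 12, 11, 7, 0, 8, 10, 9, 4]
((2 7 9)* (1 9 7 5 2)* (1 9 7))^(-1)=(9)(1 7)(2 5)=((9)(1 7)(2 5))^(-1)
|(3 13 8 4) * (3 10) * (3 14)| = 6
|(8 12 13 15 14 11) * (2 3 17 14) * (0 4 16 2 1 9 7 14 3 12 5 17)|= 16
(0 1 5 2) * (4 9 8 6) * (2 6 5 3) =[1, 3, 0, 2, 9, 6, 4, 7, 5, 8] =(0 1 3 2)(4 9 8 5 6)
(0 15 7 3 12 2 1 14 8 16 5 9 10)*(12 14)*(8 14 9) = (0 15 7 3 9 10)(1 12 2)(5 8 16) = [15, 12, 1, 9, 4, 8, 6, 3, 16, 10, 0, 11, 2, 13, 14, 7, 5]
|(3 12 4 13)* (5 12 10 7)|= 7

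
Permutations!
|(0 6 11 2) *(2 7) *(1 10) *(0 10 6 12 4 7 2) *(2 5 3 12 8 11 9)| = 40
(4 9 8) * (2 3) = (2 3)(4 9 8) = [0, 1, 3, 2, 9, 5, 6, 7, 4, 8]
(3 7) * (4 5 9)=(3 7)(4 5 9)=[0, 1, 2, 7, 5, 9, 6, 3, 8, 4]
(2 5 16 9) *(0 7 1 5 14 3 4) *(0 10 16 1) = (0 7)(1 5)(2 14 3 4 10 16 9) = [7, 5, 14, 4, 10, 1, 6, 0, 8, 2, 16, 11, 12, 13, 3, 15, 9]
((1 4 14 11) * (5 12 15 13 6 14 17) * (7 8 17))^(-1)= ((1 4 7 8 17 5 12 15 13 6 14 11))^(-1)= (1 11 14 6 13 15 12 5 17 8 7 4)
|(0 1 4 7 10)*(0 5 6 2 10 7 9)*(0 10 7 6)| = 6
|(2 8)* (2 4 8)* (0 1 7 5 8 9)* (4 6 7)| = |(0 1 4 9)(5 8 6 7)| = 4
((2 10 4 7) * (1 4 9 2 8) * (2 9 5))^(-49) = (1 8 7 4)(2 5 10)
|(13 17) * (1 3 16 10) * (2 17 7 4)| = 20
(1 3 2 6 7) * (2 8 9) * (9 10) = (1 3 8 10 9 2 6 7) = [0, 3, 6, 8, 4, 5, 7, 1, 10, 2, 9]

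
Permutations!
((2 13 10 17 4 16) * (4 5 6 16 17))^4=(2 17)(4 16)(5 13)(6 10)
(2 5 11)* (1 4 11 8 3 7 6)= [0, 4, 5, 7, 11, 8, 1, 6, 3, 9, 10, 2]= (1 4 11 2 5 8 3 7 6)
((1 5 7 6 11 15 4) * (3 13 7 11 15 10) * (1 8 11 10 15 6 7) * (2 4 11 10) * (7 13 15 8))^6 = (3 15 11 8 10)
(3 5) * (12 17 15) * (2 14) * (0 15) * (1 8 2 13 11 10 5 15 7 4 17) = (0 7 4 17)(1 8 2 14 13 11 10 5 3 15 12) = [7, 8, 14, 15, 17, 3, 6, 4, 2, 9, 5, 10, 1, 11, 13, 12, 16, 0]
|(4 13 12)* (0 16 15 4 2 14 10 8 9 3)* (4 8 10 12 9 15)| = 6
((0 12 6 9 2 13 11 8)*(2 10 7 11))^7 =(0 8 11 7 10 9 6 12)(2 13)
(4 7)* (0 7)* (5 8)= (0 7 4)(5 8)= [7, 1, 2, 3, 0, 8, 6, 4, 5]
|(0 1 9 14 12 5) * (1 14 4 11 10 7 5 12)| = 9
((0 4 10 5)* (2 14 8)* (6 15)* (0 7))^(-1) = (0 7 5 10 4)(2 8 14)(6 15)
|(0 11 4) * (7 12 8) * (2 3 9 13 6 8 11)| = 11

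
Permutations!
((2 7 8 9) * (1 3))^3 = (1 3)(2 9 8 7)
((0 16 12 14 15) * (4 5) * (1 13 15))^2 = (0 12 1 15 16 14 13) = ((0 16 12 14 1 13 15)(4 5))^2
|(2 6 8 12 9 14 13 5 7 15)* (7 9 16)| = |(2 6 8 12 16 7 15)(5 9 14 13)| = 28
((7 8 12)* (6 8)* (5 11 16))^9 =(16)(6 8 12 7)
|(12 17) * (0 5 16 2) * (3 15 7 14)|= 4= |(0 5 16 2)(3 15 7 14)(12 17)|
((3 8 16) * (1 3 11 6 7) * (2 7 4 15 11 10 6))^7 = (1 15 16 7 4 8 2 6 3 11 10)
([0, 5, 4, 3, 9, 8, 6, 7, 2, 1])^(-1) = [0, 9, 8, 3, 2, 1, 6, 7, 5, 4]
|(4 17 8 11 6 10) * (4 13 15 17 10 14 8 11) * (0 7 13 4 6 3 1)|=24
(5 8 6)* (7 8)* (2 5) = (2 5 7 8 6) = [0, 1, 5, 3, 4, 7, 2, 8, 6]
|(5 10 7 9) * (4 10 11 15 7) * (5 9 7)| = 6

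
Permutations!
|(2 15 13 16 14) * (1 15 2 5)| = |(1 15 13 16 14 5)| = 6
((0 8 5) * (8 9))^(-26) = (0 8)(5 9)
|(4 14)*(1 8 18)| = 6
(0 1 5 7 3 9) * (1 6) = (0 6 1 5 7 3 9) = [6, 5, 2, 9, 4, 7, 1, 3, 8, 0]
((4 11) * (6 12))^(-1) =(4 11)(6 12)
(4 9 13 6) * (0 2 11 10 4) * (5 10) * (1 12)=[2, 12, 11, 3, 9, 10, 0, 7, 8, 13, 4, 5, 1, 6]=(0 2 11 5 10 4 9 13 6)(1 12)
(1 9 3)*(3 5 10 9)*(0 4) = (0 4)(1 3)(5 10 9) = [4, 3, 2, 1, 0, 10, 6, 7, 8, 5, 9]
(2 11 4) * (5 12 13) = (2 11 4)(5 12 13) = [0, 1, 11, 3, 2, 12, 6, 7, 8, 9, 10, 4, 13, 5]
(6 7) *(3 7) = (3 7 6) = [0, 1, 2, 7, 4, 5, 3, 6]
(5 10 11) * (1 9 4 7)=(1 9 4 7)(5 10 11)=[0, 9, 2, 3, 7, 10, 6, 1, 8, 4, 11, 5]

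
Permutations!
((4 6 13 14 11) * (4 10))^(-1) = (4 10 11 14 13 6)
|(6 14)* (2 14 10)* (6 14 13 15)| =5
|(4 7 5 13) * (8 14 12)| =12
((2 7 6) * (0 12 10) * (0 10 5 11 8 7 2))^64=(0 12 5 11 8 7 6)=((0 12 5 11 8 7 6))^64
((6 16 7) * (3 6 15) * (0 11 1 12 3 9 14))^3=((0 11 1 12 3 6 16 7 15 9 14))^3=(0 12 16 9 11 3 7 14 1 6 15)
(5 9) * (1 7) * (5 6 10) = (1 7)(5 9 6 10) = [0, 7, 2, 3, 4, 9, 10, 1, 8, 6, 5]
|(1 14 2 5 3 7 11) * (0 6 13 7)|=10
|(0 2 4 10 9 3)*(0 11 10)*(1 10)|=15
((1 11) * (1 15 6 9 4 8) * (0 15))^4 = (0 4)(1 6)(8 15)(9 11)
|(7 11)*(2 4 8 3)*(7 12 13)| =4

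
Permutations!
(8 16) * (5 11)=[0, 1, 2, 3, 4, 11, 6, 7, 16, 9, 10, 5, 12, 13, 14, 15, 8]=(5 11)(8 16)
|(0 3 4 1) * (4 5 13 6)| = 7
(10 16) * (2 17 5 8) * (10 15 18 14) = [0, 1, 17, 3, 4, 8, 6, 7, 2, 9, 16, 11, 12, 13, 10, 18, 15, 5, 14] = (2 17 5 8)(10 16 15 18 14)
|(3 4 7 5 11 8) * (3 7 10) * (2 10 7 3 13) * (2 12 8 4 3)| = 20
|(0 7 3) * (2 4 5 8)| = 12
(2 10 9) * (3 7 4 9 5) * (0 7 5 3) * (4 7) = (0 4 9 2 10 3 5) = [4, 1, 10, 5, 9, 0, 6, 7, 8, 2, 3]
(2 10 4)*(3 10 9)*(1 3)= [0, 3, 9, 10, 2, 5, 6, 7, 8, 1, 4]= (1 3 10 4 2 9)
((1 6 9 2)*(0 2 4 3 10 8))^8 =(0 8 10 3 4 9 6 1 2)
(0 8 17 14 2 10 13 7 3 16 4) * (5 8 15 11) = (0 15 11 5 8 17 14 2 10 13 7 3 16 4) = [15, 1, 10, 16, 0, 8, 6, 3, 17, 9, 13, 5, 12, 7, 2, 11, 4, 14]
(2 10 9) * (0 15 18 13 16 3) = (0 15 18 13 16 3)(2 10 9) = [15, 1, 10, 0, 4, 5, 6, 7, 8, 2, 9, 11, 12, 16, 14, 18, 3, 17, 13]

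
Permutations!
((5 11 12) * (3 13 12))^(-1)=((3 13 12 5 11))^(-1)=(3 11 5 12 13)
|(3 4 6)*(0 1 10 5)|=|(0 1 10 5)(3 4 6)|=12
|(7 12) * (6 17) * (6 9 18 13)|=10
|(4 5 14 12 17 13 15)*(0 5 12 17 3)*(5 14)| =|(0 14 17 13 15 4 12 3)| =8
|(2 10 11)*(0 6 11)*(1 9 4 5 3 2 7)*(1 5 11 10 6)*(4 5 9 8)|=|(0 1 8 4 11 7 9 5 3 2 6 10)|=12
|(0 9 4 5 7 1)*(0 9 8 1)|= |(0 8 1 9 4 5 7)|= 7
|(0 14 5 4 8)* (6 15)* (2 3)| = |(0 14 5 4 8)(2 3)(6 15)| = 10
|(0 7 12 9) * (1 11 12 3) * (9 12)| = 6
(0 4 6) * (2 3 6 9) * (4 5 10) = (0 5 10 4 9 2 3 6) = [5, 1, 3, 6, 9, 10, 0, 7, 8, 2, 4]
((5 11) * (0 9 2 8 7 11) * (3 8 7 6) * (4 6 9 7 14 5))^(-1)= ((0 7 11 4 6 3 8 9 2 14 5))^(-1)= (0 5 14 2 9 8 3 6 4 11 7)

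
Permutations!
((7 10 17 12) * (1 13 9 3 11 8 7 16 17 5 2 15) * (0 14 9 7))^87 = (17)(0 3)(1 10 15 7 2 13 5)(8 9)(11 14) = ((0 14 9 3 11 8)(1 13 7 10 5 2 15)(12 16 17))^87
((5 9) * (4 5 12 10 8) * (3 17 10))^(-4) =((3 17 10 8 4 5 9 12))^(-4) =(3 4)(5 17)(8 12)(9 10)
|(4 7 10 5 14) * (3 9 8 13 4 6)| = 10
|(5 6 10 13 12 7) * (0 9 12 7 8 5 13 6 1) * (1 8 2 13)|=|(0 9 12 2 13 7 1)(5 8)(6 10)|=14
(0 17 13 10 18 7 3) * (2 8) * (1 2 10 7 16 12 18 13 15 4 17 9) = [9, 2, 8, 0, 17, 5, 6, 3, 10, 1, 13, 11, 18, 7, 14, 4, 12, 15, 16] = (0 9 1 2 8 10 13 7 3)(4 17 15)(12 18 16)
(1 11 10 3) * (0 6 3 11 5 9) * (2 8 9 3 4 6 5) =(0 5 3 1 2 8 9)(4 6)(10 11) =[5, 2, 8, 1, 6, 3, 4, 7, 9, 0, 11, 10]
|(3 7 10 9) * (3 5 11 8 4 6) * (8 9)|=6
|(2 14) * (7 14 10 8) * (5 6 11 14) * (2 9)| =9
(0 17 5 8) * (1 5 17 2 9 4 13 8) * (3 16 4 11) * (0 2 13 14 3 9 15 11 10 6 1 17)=(0 13 8 2 15 11 9 10 6 1 5 17)(3 16 4 14)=[13, 5, 15, 16, 14, 17, 1, 7, 2, 10, 6, 9, 12, 8, 3, 11, 4, 0]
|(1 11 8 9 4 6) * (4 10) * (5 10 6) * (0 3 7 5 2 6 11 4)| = 60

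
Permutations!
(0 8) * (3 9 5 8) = (0 3 9 5 8) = [3, 1, 2, 9, 4, 8, 6, 7, 0, 5]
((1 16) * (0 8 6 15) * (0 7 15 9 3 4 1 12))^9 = (16)(7 15)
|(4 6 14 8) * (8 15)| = 5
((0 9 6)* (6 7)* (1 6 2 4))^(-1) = (0 6 1 4 2 7 9)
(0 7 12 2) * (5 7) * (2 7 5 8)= (0 8 2)(7 12)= [8, 1, 0, 3, 4, 5, 6, 12, 2, 9, 10, 11, 7]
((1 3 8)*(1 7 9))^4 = ((1 3 8 7 9))^4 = (1 9 7 8 3)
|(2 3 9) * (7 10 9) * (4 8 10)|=7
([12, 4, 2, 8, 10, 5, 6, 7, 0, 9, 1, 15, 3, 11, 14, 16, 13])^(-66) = (0 3)(8 12)(11 16)(13 15)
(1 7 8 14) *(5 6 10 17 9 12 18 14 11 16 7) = (1 5 6 10 17 9 12 18 14)(7 8 11 16) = [0, 5, 2, 3, 4, 6, 10, 8, 11, 12, 17, 16, 18, 13, 1, 15, 7, 9, 14]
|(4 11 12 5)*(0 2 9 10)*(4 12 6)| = |(0 2 9 10)(4 11 6)(5 12)| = 12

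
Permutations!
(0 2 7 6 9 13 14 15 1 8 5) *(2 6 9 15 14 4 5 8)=(0 6 15 1 2 7 9 13 4 5)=[6, 2, 7, 3, 5, 0, 15, 9, 8, 13, 10, 11, 12, 4, 14, 1]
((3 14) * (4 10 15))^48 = ((3 14)(4 10 15))^48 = (15)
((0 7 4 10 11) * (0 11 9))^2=((11)(0 7 4 10 9))^2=(11)(0 4 9 7 10)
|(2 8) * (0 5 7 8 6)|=|(0 5 7 8 2 6)|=6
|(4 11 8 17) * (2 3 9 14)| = |(2 3 9 14)(4 11 8 17)| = 4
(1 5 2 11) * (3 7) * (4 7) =(1 5 2 11)(3 4 7) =[0, 5, 11, 4, 7, 2, 6, 3, 8, 9, 10, 1]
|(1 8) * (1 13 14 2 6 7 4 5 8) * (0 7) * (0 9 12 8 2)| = |(0 7 4 5 2 6 9 12 8 13 14)| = 11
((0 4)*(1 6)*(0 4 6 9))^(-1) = ((0 6 1 9))^(-1) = (0 9 1 6)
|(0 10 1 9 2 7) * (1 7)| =|(0 10 7)(1 9 2)| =3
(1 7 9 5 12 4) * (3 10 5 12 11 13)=(1 7 9 12 4)(3 10 5 11 13)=[0, 7, 2, 10, 1, 11, 6, 9, 8, 12, 5, 13, 4, 3]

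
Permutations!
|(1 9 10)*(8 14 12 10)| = 6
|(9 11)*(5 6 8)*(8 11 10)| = 6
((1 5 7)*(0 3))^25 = (0 3)(1 5 7)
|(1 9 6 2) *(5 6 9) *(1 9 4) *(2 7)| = |(1 5 6 7 2 9 4)| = 7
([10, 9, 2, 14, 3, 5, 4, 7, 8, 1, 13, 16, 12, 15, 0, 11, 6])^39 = (0 14 3 4 6 16 11 15 13 10)(1 9)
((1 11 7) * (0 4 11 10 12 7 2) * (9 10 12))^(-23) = ((0 4 11 2)(1 12 7)(9 10))^(-23) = (0 4 11 2)(1 12 7)(9 10)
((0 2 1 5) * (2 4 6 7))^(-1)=(0 5 1 2 7 6 4)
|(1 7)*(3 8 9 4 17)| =10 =|(1 7)(3 8 9 4 17)|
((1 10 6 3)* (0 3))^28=((0 3 1 10 6))^28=(0 10 3 6 1)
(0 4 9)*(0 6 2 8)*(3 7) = (0 4 9 6 2 8)(3 7) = [4, 1, 8, 7, 9, 5, 2, 3, 0, 6]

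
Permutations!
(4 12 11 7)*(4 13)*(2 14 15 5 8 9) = [0, 1, 14, 3, 12, 8, 6, 13, 9, 2, 10, 7, 11, 4, 15, 5] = (2 14 15 5 8 9)(4 12 11 7 13)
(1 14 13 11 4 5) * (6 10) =(1 14 13 11 4 5)(6 10) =[0, 14, 2, 3, 5, 1, 10, 7, 8, 9, 6, 4, 12, 11, 13]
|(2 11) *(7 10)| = 2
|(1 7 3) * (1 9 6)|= 5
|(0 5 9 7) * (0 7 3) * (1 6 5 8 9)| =|(0 8 9 3)(1 6 5)| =12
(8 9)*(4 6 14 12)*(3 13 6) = (3 13 6 14 12 4)(8 9) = [0, 1, 2, 13, 3, 5, 14, 7, 9, 8, 10, 11, 4, 6, 12]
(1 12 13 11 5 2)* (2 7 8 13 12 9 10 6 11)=(1 9 10 6 11 5 7 8 13 2)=[0, 9, 1, 3, 4, 7, 11, 8, 13, 10, 6, 5, 12, 2]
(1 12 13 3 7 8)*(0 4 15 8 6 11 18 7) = (0 4 15 8 1 12 13 3)(6 11 18 7) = [4, 12, 2, 0, 15, 5, 11, 6, 1, 9, 10, 18, 13, 3, 14, 8, 16, 17, 7]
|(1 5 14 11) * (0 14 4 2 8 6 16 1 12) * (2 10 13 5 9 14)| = |(0 2 8 6 16 1 9 14 11 12)(4 10 13 5)| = 20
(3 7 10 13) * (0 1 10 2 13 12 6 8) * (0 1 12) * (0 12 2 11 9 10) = (0 2 13 3 7 11 9 10 12 6 8 1) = [2, 0, 13, 7, 4, 5, 8, 11, 1, 10, 12, 9, 6, 3]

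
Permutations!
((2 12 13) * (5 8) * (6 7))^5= (2 13 12)(5 8)(6 7)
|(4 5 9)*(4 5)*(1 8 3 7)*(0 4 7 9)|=8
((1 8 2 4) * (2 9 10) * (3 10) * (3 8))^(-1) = ((1 3 10 2 4)(8 9))^(-1) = (1 4 2 10 3)(8 9)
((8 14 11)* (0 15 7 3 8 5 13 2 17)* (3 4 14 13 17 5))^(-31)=((0 15 7 4 14 11 3 8 13 2 5 17))^(-31)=(0 11 5 4 13 15 3 17 14 2 7 8)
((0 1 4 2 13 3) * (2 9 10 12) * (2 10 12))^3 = (0 9 2)(1 12 13)(3 4 10)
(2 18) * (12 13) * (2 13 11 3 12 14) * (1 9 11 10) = (1 9 11 3 12 10)(2 18 13 14) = [0, 9, 18, 12, 4, 5, 6, 7, 8, 11, 1, 3, 10, 14, 2, 15, 16, 17, 13]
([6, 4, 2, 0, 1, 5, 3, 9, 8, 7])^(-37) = [3, 4, 2, 6, 1, 5, 0, 9, 8, 7]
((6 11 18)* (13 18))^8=(18)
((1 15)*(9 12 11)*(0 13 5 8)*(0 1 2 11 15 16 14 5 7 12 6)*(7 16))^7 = (0 7)(1 6)(2 14)(5 11)(8 9)(12 13)(15 16)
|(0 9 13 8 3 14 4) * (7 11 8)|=|(0 9 13 7 11 8 3 14 4)|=9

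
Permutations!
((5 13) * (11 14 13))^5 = (5 11 14 13)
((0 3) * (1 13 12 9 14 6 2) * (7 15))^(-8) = (15)(1 2 6 14 9 12 13)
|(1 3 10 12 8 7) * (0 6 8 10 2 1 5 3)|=|(0 6 8 7 5 3 2 1)(10 12)|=8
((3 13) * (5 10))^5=(3 13)(5 10)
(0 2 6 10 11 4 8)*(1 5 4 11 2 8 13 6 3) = [8, 5, 3, 1, 13, 4, 10, 7, 0, 9, 2, 11, 12, 6] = (0 8)(1 5 4 13 6 10 2 3)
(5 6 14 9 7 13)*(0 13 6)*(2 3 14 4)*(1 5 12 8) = (0 13 12 8 1 5)(2 3 14 9 7 6 4) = [13, 5, 3, 14, 2, 0, 4, 6, 1, 7, 10, 11, 8, 12, 9]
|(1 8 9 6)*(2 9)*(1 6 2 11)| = 6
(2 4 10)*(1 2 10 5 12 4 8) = [0, 2, 8, 3, 5, 12, 6, 7, 1, 9, 10, 11, 4] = (1 2 8)(4 5 12)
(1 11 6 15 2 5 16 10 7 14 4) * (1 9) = (1 11 6 15 2 5 16 10 7 14 4 9) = [0, 11, 5, 3, 9, 16, 15, 14, 8, 1, 7, 6, 12, 13, 4, 2, 10]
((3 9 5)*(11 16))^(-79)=((3 9 5)(11 16))^(-79)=(3 5 9)(11 16)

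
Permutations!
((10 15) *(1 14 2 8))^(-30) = ((1 14 2 8)(10 15))^(-30) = (15)(1 2)(8 14)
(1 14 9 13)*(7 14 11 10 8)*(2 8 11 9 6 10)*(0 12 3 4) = (0 12 3 4)(1 9 13)(2 8 7 14 6 10 11) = [12, 9, 8, 4, 0, 5, 10, 14, 7, 13, 11, 2, 3, 1, 6]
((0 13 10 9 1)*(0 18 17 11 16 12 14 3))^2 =((0 13 10 9 1 18 17 11 16 12 14 3))^2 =(0 10 1 17 16 14)(3 13 9 18 11 12)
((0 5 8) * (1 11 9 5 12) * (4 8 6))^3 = (0 11 6)(1 5 8)(4 12 9)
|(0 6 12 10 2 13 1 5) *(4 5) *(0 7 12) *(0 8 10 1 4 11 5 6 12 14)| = |(0 12 1 11 5 7 14)(2 13 4 6 8 10)| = 42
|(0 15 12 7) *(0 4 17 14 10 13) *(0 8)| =|(0 15 12 7 4 17 14 10 13 8)| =10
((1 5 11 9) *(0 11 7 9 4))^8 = ((0 11 4)(1 5 7 9))^8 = (0 4 11)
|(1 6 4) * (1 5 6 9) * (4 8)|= 4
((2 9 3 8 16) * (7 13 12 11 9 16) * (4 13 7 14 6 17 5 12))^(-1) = (2 16)(3 9 11 12 5 17 6 14 8)(4 13)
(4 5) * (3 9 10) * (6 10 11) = [0, 1, 2, 9, 5, 4, 10, 7, 8, 11, 3, 6] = (3 9 11 6 10)(4 5)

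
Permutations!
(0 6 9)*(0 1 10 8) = (0 6 9 1 10 8) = [6, 10, 2, 3, 4, 5, 9, 7, 0, 1, 8]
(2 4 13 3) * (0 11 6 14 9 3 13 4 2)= [11, 1, 2, 0, 4, 5, 14, 7, 8, 3, 10, 6, 12, 13, 9]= (0 11 6 14 9 3)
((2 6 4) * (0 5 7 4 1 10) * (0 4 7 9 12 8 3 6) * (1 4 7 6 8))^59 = ((0 5 9 12 1 10 7 6 4 2)(3 8))^59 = (0 2 4 6 7 10 1 12 9 5)(3 8)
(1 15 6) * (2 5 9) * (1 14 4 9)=(1 15 6 14 4 9 2 5)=[0, 15, 5, 3, 9, 1, 14, 7, 8, 2, 10, 11, 12, 13, 4, 6]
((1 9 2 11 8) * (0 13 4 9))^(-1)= ((0 13 4 9 2 11 8 1))^(-1)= (0 1 8 11 2 9 4 13)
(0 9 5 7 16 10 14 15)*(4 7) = (0 9 5 4 7 16 10 14 15) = [9, 1, 2, 3, 7, 4, 6, 16, 8, 5, 14, 11, 12, 13, 15, 0, 10]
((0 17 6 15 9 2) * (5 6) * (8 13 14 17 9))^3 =((0 9 2)(5 6 15 8 13 14 17))^3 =(5 8 17 15 14 6 13)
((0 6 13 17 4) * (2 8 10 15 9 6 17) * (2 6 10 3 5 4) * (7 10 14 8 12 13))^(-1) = ((0 17 2 12 13 6 7 10 15 9 14 8 3 5 4))^(-1) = (0 4 5 3 8 14 9 15 10 7 6 13 12 2 17)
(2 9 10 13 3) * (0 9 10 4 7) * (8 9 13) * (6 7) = (0 13 3 2 10 8 9 4 6 7) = [13, 1, 10, 2, 6, 5, 7, 0, 9, 4, 8, 11, 12, 3]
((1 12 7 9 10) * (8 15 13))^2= (1 7 10 12 9)(8 13 15)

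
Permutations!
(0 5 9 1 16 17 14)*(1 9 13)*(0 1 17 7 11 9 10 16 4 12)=(0 5 13 17 14 1 4 12)(7 11 9 10 16)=[5, 4, 2, 3, 12, 13, 6, 11, 8, 10, 16, 9, 0, 17, 1, 15, 7, 14]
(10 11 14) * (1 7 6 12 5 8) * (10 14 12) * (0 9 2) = [9, 7, 0, 3, 4, 8, 10, 6, 1, 2, 11, 12, 5, 13, 14] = (14)(0 9 2)(1 7 6 10 11 12 5 8)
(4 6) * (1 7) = (1 7)(4 6) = [0, 7, 2, 3, 6, 5, 4, 1]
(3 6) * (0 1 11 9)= [1, 11, 2, 6, 4, 5, 3, 7, 8, 0, 10, 9]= (0 1 11 9)(3 6)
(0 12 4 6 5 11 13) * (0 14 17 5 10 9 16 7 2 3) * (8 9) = (0 12 4 6 10 8 9 16 7 2 3)(5 11 13 14 17) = [12, 1, 3, 0, 6, 11, 10, 2, 9, 16, 8, 13, 4, 14, 17, 15, 7, 5]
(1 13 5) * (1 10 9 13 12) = (1 12)(5 10 9 13) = [0, 12, 2, 3, 4, 10, 6, 7, 8, 13, 9, 11, 1, 5]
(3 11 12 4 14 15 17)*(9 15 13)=(3 11 12 4 14 13 9 15 17)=[0, 1, 2, 11, 14, 5, 6, 7, 8, 15, 10, 12, 4, 9, 13, 17, 16, 3]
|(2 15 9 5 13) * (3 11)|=10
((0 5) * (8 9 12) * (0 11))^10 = (0 5 11)(8 9 12)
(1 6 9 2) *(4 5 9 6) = (1 4 5 9 2) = [0, 4, 1, 3, 5, 9, 6, 7, 8, 2]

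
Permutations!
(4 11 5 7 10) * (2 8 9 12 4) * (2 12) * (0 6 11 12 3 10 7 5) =(0 6 11)(2 8 9)(3 10)(4 12) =[6, 1, 8, 10, 12, 5, 11, 7, 9, 2, 3, 0, 4]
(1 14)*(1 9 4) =(1 14 9 4) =[0, 14, 2, 3, 1, 5, 6, 7, 8, 4, 10, 11, 12, 13, 9]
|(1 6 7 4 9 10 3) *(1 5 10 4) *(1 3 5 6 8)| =6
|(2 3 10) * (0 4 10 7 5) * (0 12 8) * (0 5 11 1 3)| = 12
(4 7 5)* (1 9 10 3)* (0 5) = (0 5 4 7)(1 9 10 3) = [5, 9, 2, 1, 7, 4, 6, 0, 8, 10, 3]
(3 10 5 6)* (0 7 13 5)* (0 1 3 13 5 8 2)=(0 7 5 6 13 8 2)(1 3 10)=[7, 3, 0, 10, 4, 6, 13, 5, 2, 9, 1, 11, 12, 8]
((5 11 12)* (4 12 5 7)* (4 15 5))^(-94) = ((4 12 7 15 5 11))^(-94) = (4 7 5)(11 12 15)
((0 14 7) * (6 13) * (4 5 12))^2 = ((0 14 7)(4 5 12)(6 13))^2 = (0 7 14)(4 12 5)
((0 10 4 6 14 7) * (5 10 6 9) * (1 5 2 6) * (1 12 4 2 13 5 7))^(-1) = ((0 12 4 9 13 5 10 2 6 14 1 7))^(-1) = (0 7 1 14 6 2 10 5 13 9 4 12)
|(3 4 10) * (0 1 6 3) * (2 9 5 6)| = 9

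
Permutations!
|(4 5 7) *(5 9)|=4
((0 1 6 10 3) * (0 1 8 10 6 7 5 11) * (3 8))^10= ((0 3 1 7 5 11)(8 10))^10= (0 5 1)(3 11 7)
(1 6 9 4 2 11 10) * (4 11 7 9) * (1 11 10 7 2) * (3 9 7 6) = (1 3 9 10 11 6 4) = [0, 3, 2, 9, 1, 5, 4, 7, 8, 10, 11, 6]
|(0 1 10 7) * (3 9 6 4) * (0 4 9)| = 6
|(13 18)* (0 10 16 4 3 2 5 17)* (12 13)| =24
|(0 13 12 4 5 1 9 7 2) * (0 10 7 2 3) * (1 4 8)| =|(0 13 12 8 1 9 2 10 7 3)(4 5)| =10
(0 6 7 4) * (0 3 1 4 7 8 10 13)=(0 6 8 10 13)(1 4 3)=[6, 4, 2, 1, 3, 5, 8, 7, 10, 9, 13, 11, 12, 0]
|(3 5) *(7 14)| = 2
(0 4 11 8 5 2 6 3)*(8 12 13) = (0 4 11 12 13 8 5 2 6 3) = [4, 1, 6, 0, 11, 2, 3, 7, 5, 9, 10, 12, 13, 8]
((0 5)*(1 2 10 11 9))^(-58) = (1 10 9 2 11)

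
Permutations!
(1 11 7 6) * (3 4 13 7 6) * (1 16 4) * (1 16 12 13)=(1 11 6 12 13 7 3 16 4)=[0, 11, 2, 16, 1, 5, 12, 3, 8, 9, 10, 6, 13, 7, 14, 15, 4]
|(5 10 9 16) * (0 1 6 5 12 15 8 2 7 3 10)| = |(0 1 6 5)(2 7 3 10 9 16 12 15 8)| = 36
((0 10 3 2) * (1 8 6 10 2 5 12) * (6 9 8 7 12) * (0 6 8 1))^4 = ((0 2 6 10 3 5 8 9 1 7 12))^4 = (0 3 1 2 5 7 6 8 12 10 9)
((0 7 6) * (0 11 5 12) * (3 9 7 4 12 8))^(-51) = ((0 4 12)(3 9 7 6 11 5 8))^(-51) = (12)(3 5 6 9 8 11 7)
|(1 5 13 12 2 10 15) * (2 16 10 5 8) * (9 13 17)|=11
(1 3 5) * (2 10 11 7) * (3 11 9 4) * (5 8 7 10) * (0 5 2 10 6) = (0 5 1 11 6)(3 8 7 10 9 4) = [5, 11, 2, 8, 3, 1, 0, 10, 7, 4, 9, 6]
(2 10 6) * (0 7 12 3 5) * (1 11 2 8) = (0 7 12 3 5)(1 11 2 10 6 8) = [7, 11, 10, 5, 4, 0, 8, 12, 1, 9, 6, 2, 3]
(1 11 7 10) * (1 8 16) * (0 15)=[15, 11, 2, 3, 4, 5, 6, 10, 16, 9, 8, 7, 12, 13, 14, 0, 1]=(0 15)(1 11 7 10 8 16)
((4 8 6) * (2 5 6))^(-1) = (2 8 4 6 5)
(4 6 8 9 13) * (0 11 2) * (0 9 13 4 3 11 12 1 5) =(0 12 1 5)(2 9 4 6 8 13 3 11) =[12, 5, 9, 11, 6, 0, 8, 7, 13, 4, 10, 2, 1, 3]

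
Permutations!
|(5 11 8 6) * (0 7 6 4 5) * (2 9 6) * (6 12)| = |(0 7 2 9 12 6)(4 5 11 8)| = 12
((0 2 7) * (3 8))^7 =((0 2 7)(3 8))^7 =(0 2 7)(3 8)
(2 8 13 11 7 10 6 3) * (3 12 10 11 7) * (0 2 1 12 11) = (0 2 8 13 7)(1 12 10 6 11 3) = [2, 12, 8, 1, 4, 5, 11, 0, 13, 9, 6, 3, 10, 7]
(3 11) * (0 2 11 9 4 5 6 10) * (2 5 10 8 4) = (0 5 6 8 4 10)(2 11 3 9) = [5, 1, 11, 9, 10, 6, 8, 7, 4, 2, 0, 3]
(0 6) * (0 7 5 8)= (0 6 7 5 8)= [6, 1, 2, 3, 4, 8, 7, 5, 0]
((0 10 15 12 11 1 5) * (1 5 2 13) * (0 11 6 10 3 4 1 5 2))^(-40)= (15)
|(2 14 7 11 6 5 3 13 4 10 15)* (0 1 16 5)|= |(0 1 16 5 3 13 4 10 15 2 14 7 11 6)|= 14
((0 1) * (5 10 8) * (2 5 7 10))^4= (7 10 8)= ((0 1)(2 5)(7 10 8))^4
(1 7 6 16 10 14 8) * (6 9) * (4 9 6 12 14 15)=(1 7 6 16 10 15 4 9 12 14 8)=[0, 7, 2, 3, 9, 5, 16, 6, 1, 12, 15, 11, 14, 13, 8, 4, 10]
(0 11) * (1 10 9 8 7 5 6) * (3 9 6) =(0 11)(1 10 6)(3 9 8 7 5) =[11, 10, 2, 9, 4, 3, 1, 5, 7, 8, 6, 0]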